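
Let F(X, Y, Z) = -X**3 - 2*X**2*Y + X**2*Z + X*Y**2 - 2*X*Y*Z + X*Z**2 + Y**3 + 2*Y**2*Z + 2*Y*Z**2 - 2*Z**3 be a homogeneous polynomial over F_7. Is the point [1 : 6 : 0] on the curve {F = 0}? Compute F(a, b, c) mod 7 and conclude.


F(1,6,0) ≡ 1 (mod 7); P is NOT on the curve.

Evaluate F(1, 6, 0) term-by-term (mod 7).
  -X**3 ↦ -1·1·1·1 = -1
  -2*X**2*Y ↦ -2·1·6·1 = -12
  X**2*Z ↦ 1·1·1·0 = 0
  X*Y**2 ↦ 1·1·36·1 = 36
  -2*X*Y*Z ↦ -2·1·6·0 = 0
  X*Z**2 ↦ 1·1·1·0 = 0
  Y**3 ↦ 1·1·216·1 = 216
  2*Y**2*Z ↦ 2·1·36·0 = 0
  2*Y*Z**2 ↦ 2·1·6·0 = 0
  -2*Z**3 ↦ -2·1·1·0 = 0
Sum: F(1, 6, 0) = (-1) + (-12) + (0) + (36) + (0) + (0) + (216) + (0) + (0) + (0) = 239.
Reducing mod 7: 239 ≡ 1 (mod 7).
Since F(a, b, c) ≡ 1 ≠ 0 (mod 7), P does NOT lie on the curve.


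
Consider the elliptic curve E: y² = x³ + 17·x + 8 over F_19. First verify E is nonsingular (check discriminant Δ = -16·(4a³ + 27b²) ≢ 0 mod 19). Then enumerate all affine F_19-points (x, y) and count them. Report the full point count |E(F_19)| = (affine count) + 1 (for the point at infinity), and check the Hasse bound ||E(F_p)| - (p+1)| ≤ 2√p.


Affine points = {(1, 8), (1, 11), (4, 8), (4, 11), (5, 3), (5, 16), (9, 4), (9, 15), (10, 0), (11, 5), (11, 14), (14, 8), (14, 11), (15, 3), (15, 16), (16, 5), (16, 14), (17, 2), (17, 17), (18, 3), (18, 16)}; affine count = 21; |E(F_19)| = 22.

Discriminant check: Δ ∝ 4a³ + 27b² = 4·17³ + 27·8² = 4·4913 + 27·64 ≡ 5 (mod 19). Nonzero ⇒ E is nonsingular.
For each x ∈ F_19, compute rhs = x³ + 17·x + 8 mod 19, then count y ∈ F_19 with y² ≡ rhs.
  x = 0: rhs = 8, matching y values: none (0 points).
  x = 1: rhs = 7, matching y values: 8, 11 (2 points).
  x = 2: rhs = 12, matching y values: none (0 points).
  x = 3: rhs = 10, matching y values: none (0 points).
  x = 4: rhs = 7, matching y values: 8, 11 (2 points).
  x = 5: rhs = 9, matching y values: 3, 16 (2 points).
  x = 6: rhs = 3, matching y values: none (0 points).
  x = 7: rhs = 14, matching y values: none (0 points).
  x = 8: rhs = 10, matching y values: none (0 points).
  x = 9: rhs = 16, matching y values: 4, 15 (2 points).
  x = 10: rhs = 0, matching y values: 0 (1 points).
  x = 11: rhs = 6, matching y values: 5, 14 (2 points).
  x = 12: rhs = 2, matching y values: none (0 points).
  x = 13: rhs = 13, matching y values: none (0 points).
  x = 14: rhs = 7, matching y values: 8, 11 (2 points).
  x = 15: rhs = 9, matching y values: 3, 16 (2 points).
  x = 16: rhs = 6, matching y values: 5, 14 (2 points).
  x = 17: rhs = 4, matching y values: 2, 17 (2 points).
  x = 18: rhs = 9, matching y values: 3, 16 (2 points).
Total affine count: 21.
Full point count |E(F_19)| = 21 + 1 = 22.
Hasse bound: |22 − (19+1)| = |2| = 2 ≤ 2√19 ≈ 8.7178 ✓.


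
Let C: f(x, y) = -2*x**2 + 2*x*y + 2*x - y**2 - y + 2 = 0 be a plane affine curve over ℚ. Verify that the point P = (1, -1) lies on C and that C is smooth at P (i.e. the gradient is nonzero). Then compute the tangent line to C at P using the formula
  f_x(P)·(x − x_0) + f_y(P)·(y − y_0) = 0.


Tangent line at P: -4*x + 3*y + 7 = 0.

Step 1: f(1, -1) = 0, so P lies on C.
Step 2: partial derivatives
  f_x(x, y) = -4*x + 2*y + 2, f_y(x, y) = 2*x - 2*y - 1.
  f_x(P) = -4, f_y(P) = 3 (gradient nonzero, so P is smooth).
Step 3: tangent line at P: -4·(x − 1) + 3·(y − -1) = 0.
Expanding: -4*x + 3*y + 7 = 0.


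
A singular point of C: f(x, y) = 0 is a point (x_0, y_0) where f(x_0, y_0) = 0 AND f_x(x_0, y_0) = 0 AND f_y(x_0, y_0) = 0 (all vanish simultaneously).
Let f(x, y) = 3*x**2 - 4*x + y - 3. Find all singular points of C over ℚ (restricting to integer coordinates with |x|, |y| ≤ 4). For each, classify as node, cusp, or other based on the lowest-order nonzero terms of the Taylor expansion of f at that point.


No singular points in the scanned grid; C is smooth there.

Compute partial derivatives:
  f_x = 6*x - 4.
  f_y = 1.
f_y = 1 is a nonzero constant, so f_y never vanishes: no point (x, y) can satisfy f = f_x = f_y = 0. In particular no (x, y) ∈ {−4, ..., 4}² is singular; the curve is smooth.


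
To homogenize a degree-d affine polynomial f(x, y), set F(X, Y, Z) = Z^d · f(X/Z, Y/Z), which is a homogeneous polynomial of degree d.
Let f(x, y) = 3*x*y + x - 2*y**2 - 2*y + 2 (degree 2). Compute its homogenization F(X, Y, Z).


F(X, Y, Z) = 3*X*Y + X*Z - 2*Y**2 - 2*Y*Z + 2*Z**2

deg(f) = 2.
Substitute x = X/Z, y = Y/Z into f, then multiply by Z^2.
  monomial 3·x^1·y^1 ↦ 3·X^1·Y^1·Z^0.
  monomial 1·x^1·y^0 ↦ 1·X^1·Y^0·Z^1.
  monomial -2·x^0·y^2 ↦ -2·X^0·Y^2·Z^0.
  monomial -2·x^0·y^1 ↦ -2·X^0·Y^1·Z^1.
  monomial 2·x^0·y^0 ↦ 2·X^0·Y^0·Z^2.
Collecting: F(X, Y, Z) = 3*X*Y + X*Z - 2*Y**2 - 2*Y*Z + 2*Z**2.


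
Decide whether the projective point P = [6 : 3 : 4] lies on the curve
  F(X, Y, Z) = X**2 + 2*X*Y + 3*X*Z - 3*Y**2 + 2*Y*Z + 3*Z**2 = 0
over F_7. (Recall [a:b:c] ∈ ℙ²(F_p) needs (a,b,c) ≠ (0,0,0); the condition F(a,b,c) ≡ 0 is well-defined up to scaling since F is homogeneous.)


F(6,3,4) ≡ 0 (mod 7); P is on the curve.

Evaluate F(6, 3, 4) term-by-term (mod 7).
  X**2 ↦ 1·36·1·1 = 36
  2*X*Y ↦ 2·6·3·1 = 36
  3*X*Z ↦ 3·6·1·4 = 72
  -3*Y**2 ↦ -3·1·9·1 = -27
  2*Y*Z ↦ 2·1·3·4 = 24
  3*Z**2 ↦ 3·1·1·16 = 48
Sum: F(6, 3, 4) = (36) + (36) + (72) + (-27) + (24) + (48) = 189.
Reducing mod 7: 189 ≡ 0 (mod 7).
Since F(a, b, c) ≡ 0 (mod 7), P lies on the curve.


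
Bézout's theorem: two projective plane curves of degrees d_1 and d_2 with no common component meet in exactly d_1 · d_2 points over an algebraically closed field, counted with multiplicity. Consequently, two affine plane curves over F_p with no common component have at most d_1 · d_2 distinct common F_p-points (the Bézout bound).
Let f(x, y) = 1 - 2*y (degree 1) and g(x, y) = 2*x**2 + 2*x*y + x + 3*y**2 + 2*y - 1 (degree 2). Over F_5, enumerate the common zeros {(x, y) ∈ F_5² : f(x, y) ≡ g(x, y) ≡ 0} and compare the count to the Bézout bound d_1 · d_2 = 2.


Common zeros: ∅; count = 0; Bézout bound = 2.

deg(f) = 1, deg(g) = 2, so Bézout bound = 2.
Scan x ∈ F_5. For each x, list the y ∈ F_5 with f(x, y) ≡ 0 and those with g(x, y) ≡ 0 (mod 5); the common zeros in that column are the intersection.
  x = 0: f ≡ 0 at y ∈ {3}; g ≡ 0 at y ∈ {2, 4}; common: ∅.
  x = 1: f ≡ 0 at y ∈ {3}; g ≡ 0 at y ∈ ∅; common: ∅.
  x = 2: f ≡ 0 at y ∈ {3}; g ≡ 0 at y ∈ ∅; common: ∅.
  x = 3: f ≡ 0 at y ∈ {3}; g ≡ 0 at y ∈ {0, 4}; common: ∅.
  x = 4: f ≡ 0 at y ∈ {3}; g ≡ 0 at y ∈ {0}; common: ∅.
Collecting: common zeros = ∅, so the count is 0.
Comparison with the Bézout bound: 0 ≤ 2 = deg(f)·deg(g), as expected for curves with no common component (the affine F_5-count falls short of the bound because intersections may lie at infinity, over extension fields, or carry multiplicity).


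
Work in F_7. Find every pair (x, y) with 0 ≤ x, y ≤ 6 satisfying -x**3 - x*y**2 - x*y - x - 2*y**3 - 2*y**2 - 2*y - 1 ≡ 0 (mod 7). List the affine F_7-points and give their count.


Affine F_7-points: {(0, 1), (1, 5), (2, 1), (3, 2), (3, 4), (5, 1), (5, 2), (5, 4), (6, 2), (6, 4)}; count = 10.

For each of the 49 pairs (x, y) ∈ F_7², evaluate f(x, y) mod 7. Record the zeros.
  x = 0: [0↦6, 1↦0, 2↦6, 3↦5, 4↦6, 5↦4, 6↦1]  zeros at y ∈ {1}
  x = 1: [0↦4, 1↦3, 2↦5, 3↦5, 4↦5, 5↦0, 6↦6]  zeros at y ∈ {5}
  x = 2: [0↦3, 1↦0, 2↦5, 3↦6, 4↦5, 5↦4, 6↦5]  zeros at y ∈ {1}
  x = 3: [0↦4, 1↦6, 2↦0, 3↦2, 4↦0, 5↦3, 6↦6]  zeros at y ∈ {2, 4}
  x = 4: [0↦1, 1↦1, 2↦5, 3↦1, 4↦5, 5↦5, 6↦3]  zeros at y ∈ ∅
  x = 5: [0↦2, 1↦0, 2↦0, 3↦4, 4↦0, 5↦4, 6↦4]  zeros at y ∈ {1, 2, 4}
  x = 6: [0↦1, 1↦4, 2↦0, 3↦5, 4↦0, 5↦1, 6↦3]  zeros at y ∈ {2, 4}
Collecting zeros: affine points = {(0, 1), (1, 5), (2, 1), (3, 2), (3, 4), (5, 1), (5, 2), (5, 4), (6, 2), (6, 4)}.
Total count |C(F_7)_aff| = 10.


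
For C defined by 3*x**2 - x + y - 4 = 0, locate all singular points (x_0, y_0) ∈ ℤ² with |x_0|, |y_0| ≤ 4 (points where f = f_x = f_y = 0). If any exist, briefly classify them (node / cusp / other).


No singular points in the scanned grid; C is smooth there.

Compute partial derivatives:
  f_x = 6*x - 1.
  f_y = 1.
f_y = 1 is a nonzero constant, so f_y never vanishes: no point (x, y) can satisfy f = f_x = f_y = 0. In particular no (x, y) ∈ {−4, ..., 4}² is singular; the curve is smooth.


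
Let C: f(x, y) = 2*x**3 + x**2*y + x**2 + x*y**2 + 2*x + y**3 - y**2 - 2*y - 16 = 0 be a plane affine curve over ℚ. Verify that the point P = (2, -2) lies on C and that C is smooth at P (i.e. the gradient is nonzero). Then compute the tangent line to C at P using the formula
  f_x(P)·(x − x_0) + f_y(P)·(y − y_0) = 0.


Tangent line at P: 26*x + 10*y - 32 = 0.

Step 1: f(2, -2) = 0, so P lies on C.
Step 2: partial derivatives
  f_x(x, y) = 6*x**2 + 2*x*y + 2*x + y**2 + 2, f_y(x, y) = x**2 + 2*x*y + 3*y**2 - 2*y - 2.
  f_x(P) = 26, f_y(P) = 10 (gradient nonzero, so P is smooth).
Step 3: tangent line at P: 26·(x − 2) + 10·(y − -2) = 0.
Expanding: 26*x + 10*y - 32 = 0.


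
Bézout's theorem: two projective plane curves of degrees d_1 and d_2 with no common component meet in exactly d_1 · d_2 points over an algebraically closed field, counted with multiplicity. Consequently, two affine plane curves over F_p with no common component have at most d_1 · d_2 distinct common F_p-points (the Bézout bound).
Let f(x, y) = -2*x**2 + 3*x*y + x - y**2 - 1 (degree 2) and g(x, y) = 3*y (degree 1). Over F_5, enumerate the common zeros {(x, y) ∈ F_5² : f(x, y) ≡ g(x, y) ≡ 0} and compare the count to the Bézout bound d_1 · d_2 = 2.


Common zeros: ∅; count = 0; Bézout bound = 2.

deg(f) = 2, deg(g) = 1, so Bézout bound = 2.
Scan x ∈ F_5. For each x, list the y ∈ F_5 with f(x, y) ≡ 0 and those with g(x, y) ≡ 0 (mod 5); the common zeros in that column are the intersection.
  x = 0: f ≡ 0 at y ∈ {2, 3}; g ≡ 0 at y ∈ {0}; common: ∅.
  x = 1: f ≡ 0 at y ∈ {1, 2}; g ≡ 0 at y ∈ {0}; common: ∅.
  x = 2: f ≡ 0 at y ∈ ∅; g ≡ 0 at y ∈ {0}; common: ∅.
  x = 3: f ≡ 0 at y ∈ ∅; g ≡ 0 at y ∈ {0}; common: ∅.
  x = 4: f ≡ 0 at y ∈ ∅; g ≡ 0 at y ∈ {0}; common: ∅.
Collecting: common zeros = ∅, so the count is 0.
Comparison with the Bézout bound: 0 ≤ 2 = deg(f)·deg(g), as expected for curves with no common component (the affine F_5-count falls short of the bound because intersections may lie at infinity, over extension fields, or carry multiplicity).


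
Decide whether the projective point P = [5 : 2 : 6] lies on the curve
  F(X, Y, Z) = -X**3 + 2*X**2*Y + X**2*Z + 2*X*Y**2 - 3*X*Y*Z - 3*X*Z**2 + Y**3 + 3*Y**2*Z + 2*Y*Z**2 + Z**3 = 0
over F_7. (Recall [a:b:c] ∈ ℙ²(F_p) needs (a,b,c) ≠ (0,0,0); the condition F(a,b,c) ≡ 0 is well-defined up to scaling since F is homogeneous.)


F(5,2,6) ≡ 4 (mod 7); P is NOT on the curve.

Evaluate F(5, 2, 6) term-by-term (mod 7).
  -X**3 ↦ -1·125·1·1 = -125
  2*X**2*Y ↦ 2·25·2·1 = 100
  X**2*Z ↦ 1·25·1·6 = 150
  2*X*Y**2 ↦ 2·5·4·1 = 40
  -3*X*Y*Z ↦ -3·5·2·6 = -180
  -3*X*Z**2 ↦ -3·5·1·36 = -540
  Y**3 ↦ 1·1·8·1 = 8
  3*Y**2*Z ↦ 3·1·4·6 = 72
  2*Y*Z**2 ↦ 2·1·2·36 = 144
  Z**3 ↦ 1·1·1·216 = 216
Sum: F(5, 2, 6) = (-125) + (100) + (150) + (40) + (-180) + (-540) + (8) + (72) + (144) + (216) = -115.
Reducing mod 7: -115 ≡ 4 (mod 7).
Since F(a, b, c) ≡ 4 ≠ 0 (mod 7), P does NOT lie on the curve.


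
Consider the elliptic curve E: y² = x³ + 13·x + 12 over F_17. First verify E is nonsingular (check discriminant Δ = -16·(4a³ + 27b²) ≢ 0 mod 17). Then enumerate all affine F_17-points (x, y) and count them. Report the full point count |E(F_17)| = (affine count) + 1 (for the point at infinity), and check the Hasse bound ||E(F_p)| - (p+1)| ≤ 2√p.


Affine points = {(1, 3), (1, 14), (4, 3), (4, 14), (5, 7), (5, 10), (6, 0), (7, 2), (7, 15), (8, 4), (8, 13), (9, 5), (9, 12), (12, 3), (12, 14), (13, 7), (13, 10), (16, 7), (16, 10)}; affine count = 19; |E(F_17)| = 20.

Discriminant check: Δ ∝ 4a³ + 27b² = 4·13³ + 27·12² = 4·2197 + 27·144 ≡ 11 (mod 17). Nonzero ⇒ E is nonsingular.
For each x ∈ F_17, compute rhs = x³ + 13·x + 12 mod 17, then count y ∈ F_17 with y² ≡ rhs.
  x = 0: rhs = 12, matching y values: none (0 points).
  x = 1: rhs = 9, matching y values: 3, 14 (2 points).
  x = 2: rhs = 12, matching y values: none (0 points).
  x = 3: rhs = 10, matching y values: none (0 points).
  x = 4: rhs = 9, matching y values: 3, 14 (2 points).
  x = 5: rhs = 15, matching y values: 7, 10 (2 points).
  x = 6: rhs = 0, matching y values: 0 (1 points).
  x = 7: rhs = 4, matching y values: 2, 15 (2 points).
  x = 8: rhs = 16, matching y values: 4, 13 (2 points).
  x = 9: rhs = 8, matching y values: 5, 12 (2 points).
  x = 10: rhs = 3, matching y values: none (0 points).
  x = 11: rhs = 7, matching y values: none (0 points).
  x = 12: rhs = 9, matching y values: 3, 14 (2 points).
  x = 13: rhs = 15, matching y values: 7, 10 (2 points).
  x = 14: rhs = 14, matching y values: none (0 points).
  x = 15: rhs = 12, matching y values: none (0 points).
  x = 16: rhs = 15, matching y values: 7, 10 (2 points).
Total affine count: 19.
Full point count |E(F_17)| = 19 + 1 = 20.
Hasse bound: |20 − (17+1)| = |2| = 2 ≤ 2√17 ≈ 8.2462 ✓.


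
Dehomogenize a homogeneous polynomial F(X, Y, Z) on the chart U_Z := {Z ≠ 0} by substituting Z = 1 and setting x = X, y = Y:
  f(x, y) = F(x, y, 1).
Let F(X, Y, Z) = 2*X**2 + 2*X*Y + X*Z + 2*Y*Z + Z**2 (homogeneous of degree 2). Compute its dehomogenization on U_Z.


f(x, y) = 2*x**2 + 2*x*y + x + 2*y + 1

On U_Z we set Z = 1. Each monomial c·X^i·Y^j·Z^k in F becomes c·x^i·y^j·1^k = c·x^i·y^j.
Substituting Z = 1: F(X, Y, 1) = 2*x**2 + 2*x*y + x + 2*y + 1.
Note: deg(f) ≤ deg(F) = 2; strict inequality happens when F is divisible by Z (lost terms).


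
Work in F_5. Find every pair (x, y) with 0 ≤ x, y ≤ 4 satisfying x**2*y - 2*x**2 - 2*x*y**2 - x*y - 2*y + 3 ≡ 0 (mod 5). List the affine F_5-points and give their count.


Affine F_5-points: {(0, 4), (2, 0), (3, 0), (3, 4)}; count = 4.

For each of the 25 pairs (x, y) ∈ F_5², evaluate f(x, y) mod 5. Record the zeros.
  x = 0: [0↦3, 1↦1, 2↦4, 3↦2, 4↦0]  zeros at y ∈ {4}
  x = 1: [0↦1, 1↦2, 2↦4, 3↦2, 4↦1]  zeros at y ∈ ∅
  x = 2: [0↦0, 1↦1, 2↦4, 3↦4, 4↦1]  zeros at y ∈ {0}
  x = 3: [0↦0, 1↦3, 2↦4, 3↦3, 4↦0]  zeros at y ∈ {0, 4}
  x = 4: [0↦1, 1↦3, 2↦4, 3↦4, 4↦3]  zeros at y ∈ ∅
Collecting zeros: affine points = {(0, 4), (2, 0), (3, 0), (3, 4)}.
Total count |C(F_5)_aff| = 4.


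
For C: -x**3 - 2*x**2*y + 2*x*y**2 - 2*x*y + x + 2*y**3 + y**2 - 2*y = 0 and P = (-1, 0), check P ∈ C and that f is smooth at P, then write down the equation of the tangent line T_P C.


Tangent line at P: -2*x - 2*y - 2 = 0.

Step 1: f(-1, 0) = 0, so P lies on C.
Step 2: partial derivatives
  f_x(x, y) = -3*x**2 - 4*x*y + 2*y**2 - 2*y + 1, f_y(x, y) = -2*x**2 + 4*x*y - 2*x + 6*y**2 + 2*y - 2.
  f_x(P) = -2, f_y(P) = -2 (gradient nonzero, so P is smooth).
Step 3: tangent line at P: -2·(x − -1) + -2·(y − 0) = 0.
Expanding: -2*x - 2*y - 2 = 0.


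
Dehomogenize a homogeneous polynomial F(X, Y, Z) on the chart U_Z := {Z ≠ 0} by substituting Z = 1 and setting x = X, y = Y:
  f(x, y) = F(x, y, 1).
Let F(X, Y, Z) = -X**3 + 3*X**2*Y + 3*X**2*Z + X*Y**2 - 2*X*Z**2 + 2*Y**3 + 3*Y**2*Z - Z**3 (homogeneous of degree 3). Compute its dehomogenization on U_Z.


f(x, y) = -x**3 + 3*x**2*y + 3*x**2 + x*y**2 - 2*x + 2*y**3 + 3*y**2 - 1

On U_Z we set Z = 1. Each monomial c·X^i·Y^j·Z^k in F becomes c·x^i·y^j·1^k = c·x^i·y^j.
Substituting Z = 1: F(X, Y, 1) = -x**3 + 3*x**2*y + 3*x**2 + x*y**2 - 2*x + 2*y**3 + 3*y**2 - 1.
Note: deg(f) ≤ deg(F) = 3; strict inequality happens when F is divisible by Z (lost terms).


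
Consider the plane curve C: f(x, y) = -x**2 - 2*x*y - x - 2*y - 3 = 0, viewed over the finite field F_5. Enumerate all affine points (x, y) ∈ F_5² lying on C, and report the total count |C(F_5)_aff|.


Affine F_5-points: {(0, 1), (1, 0), (2, 1), (3, 0)}; count = 4.

For each of the 25 pairs (x, y) ∈ F_5², evaluate f(x, y) mod 5. Record the zeros.
  x = 0: [0↦2, 1↦0, 2↦3, 3↦1, 4↦4]  zeros at y ∈ {1}
  x = 1: [0↦0, 1↦1, 2↦2, 3↦3, 4↦4]  zeros at y ∈ {0}
  x = 2: [0↦1, 1↦0, 2↦4, 3↦3, 4↦2]  zeros at y ∈ {1}
  x = 3: [0↦0, 1↦2, 2↦4, 3↦1, 4↦3]  zeros at y ∈ {0}
  x = 4: [0↦2, 1↦2, 2↦2, 3↦2, 4↦2]  zeros at y ∈ ∅
Collecting zeros: affine points = {(0, 1), (1, 0), (2, 1), (3, 0)}.
Total count |C(F_5)_aff| = 4.


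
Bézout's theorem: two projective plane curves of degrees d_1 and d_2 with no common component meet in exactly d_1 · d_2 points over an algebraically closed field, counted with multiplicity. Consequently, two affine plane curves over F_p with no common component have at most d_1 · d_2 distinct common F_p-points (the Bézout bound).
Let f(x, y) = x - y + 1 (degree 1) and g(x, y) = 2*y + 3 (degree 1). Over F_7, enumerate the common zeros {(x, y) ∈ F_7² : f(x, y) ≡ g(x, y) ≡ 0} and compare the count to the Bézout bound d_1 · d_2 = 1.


Common zeros: {(1, 2)}; count = 1; Bézout bound = 1.

deg(f) = 1, deg(g) = 1, so Bézout bound = 1.
Scan x ∈ F_7. For each x, list the y ∈ F_7 with f(x, y) ≡ 0 and those with g(x, y) ≡ 0 (mod 7); the common zeros in that column are the intersection.
  x = 0: f ≡ 0 at y ∈ {1}; g ≡ 0 at y ∈ {2}; common: ∅.
  x = 1: f ≡ 0 at y ∈ {2}; g ≡ 0 at y ∈ {2}; common: {2}.
  x = 2: f ≡ 0 at y ∈ {3}; g ≡ 0 at y ∈ {2}; common: ∅.
  x = 3: f ≡ 0 at y ∈ {4}; g ≡ 0 at y ∈ {2}; common: ∅.
  x = 4: f ≡ 0 at y ∈ {5}; g ≡ 0 at y ∈ {2}; common: ∅.
  x = 5: f ≡ 0 at y ∈ {6}; g ≡ 0 at y ∈ {2}; common: ∅.
  x = 6: f ≡ 0 at y ∈ {0}; g ≡ 0 at y ∈ {2}; common: ∅.
Collecting: common zeros = {(1, 2)}, so the count is 1.
Comparison with the Bézout bound: 1 ≤ 1 = deg(f)·deg(g), as expected for curves with no common component (the bound is attained).


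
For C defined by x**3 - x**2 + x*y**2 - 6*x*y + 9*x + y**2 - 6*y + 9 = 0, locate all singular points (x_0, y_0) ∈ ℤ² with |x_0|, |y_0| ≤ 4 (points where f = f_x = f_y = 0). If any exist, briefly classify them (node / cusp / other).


Singular points: {(0, 3)}; classification: node.

Compute partial derivatives:
  f_x = 3*x**2 - 2*x + y**2 - 6*y + 9.
  f_y = 2*x*y - 6*x + 2*y - 6.
Scan x_0 ∈ {−4, ..., 4}. For each x_0, f_y(x_0, y) is a polynomial in y; find its integer roots y ∈ {−4, ..., 4}, then test f_x and f at those candidates.
  x = -4: f_y(-4, y) = 18 - 6*y; vanishes at y ∈ {3}. (-4, 3): f_x = 56 ≠ 0.
  x = -3: f_y(-3, y) = 12 - 4*y; vanishes at y ∈ {3}. (-3, 3): f_x = 33 ≠ 0.
  x = -2: f_y(-2, y) = 6 - 2*y; vanishes at y ∈ {3}. (-2, 3): f_x = 16 ≠ 0.
  x = -1: f_y(-1, y) = 0; vanishes at y ∈ {-4, -3, -2, -1, 0, 1, 2, 3, 4}. (-1, -4): f_x = 54 ≠ 0; (-1, -3): f_x = 41 ≠ 0; (-1, -2): f_x = 30 ≠ 0; (-1, -1): f_x = 21 ≠ 0; (-1, 0): f_x = 14 ≠ 0; (-1, 1): f_x = 9 ≠ 0; (-1, 2): f_x = 6 ≠ 0; (-1, 3): f_x = 5 ≠ 0; (-1, 4): f_x = 6 ≠ 0.
  x = 0: f_y(0, y) = 2*y - 6; vanishes at y ∈ {3}. (0, 3): f_x = 0, f = 0 — SINGULAR.
  x = 1: f_y(1, y) = 4*y - 12; vanishes at y ∈ {3}. (1, 3): f_x = 1 ≠ 0.
  x = 2: f_y(2, y) = 6*y - 18; vanishes at y ∈ {3}. (2, 3): f_x = 8 ≠ 0.
  x = 3: f_y(3, y) = 8*y - 24; vanishes at y ∈ {3}. (3, 3): f_x = 21 ≠ 0.
  x = 4: f_y(4, y) = 10*y - 30; vanishes at y ∈ {3}. (4, 3): f_x = 40 ≠ 0.
Only singular point on the grid: (0, 3).
Classify: substitute x = 0 + u, y = 3 + v and expand: f = u**3 - u**2 + u*v**2 + v**2.
No constant or linear terms (consistent with a singular point). Quadratic part: -u**2 + v**2. Cubic part: u**3 + u*v**2.
The quadratic part v**2 - u**2 = (v − u)(v + u) splits into two distinct linear factors, so there are two distinct tangent lines y − 3 = ±(x − 0) — this is a node (ordinary double point).
Classification: node.


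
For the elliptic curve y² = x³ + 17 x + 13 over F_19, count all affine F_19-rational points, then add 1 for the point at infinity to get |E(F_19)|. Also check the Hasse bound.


Affine points = {(2, 6), (2, 13), (7, 0), (10, 9), (10, 10), (11, 7), (11, 12), (12, 8), (12, 11), (16, 7), (16, 12), (17, 3), (17, 16)}; affine count = 13; |E(F_19)| = 14.

Discriminant check: Δ ∝ 4a³ + 27b² = 4·17³ + 27·13² = 4·4913 + 27·169 ≡ 9 (mod 19). Nonzero ⇒ E is nonsingular.
For each x ∈ F_19, compute rhs = x³ + 17·x + 13 mod 19, then count y ∈ F_19 with y² ≡ rhs.
  x = 0: rhs = 13, matching y values: none (0 points).
  x = 1: rhs = 12, matching y values: none (0 points).
  x = 2: rhs = 17, matching y values: 6, 13 (2 points).
  x = 3: rhs = 15, matching y values: none (0 points).
  x = 4: rhs = 12, matching y values: none (0 points).
  x = 5: rhs = 14, matching y values: none (0 points).
  x = 6: rhs = 8, matching y values: none (0 points).
  x = 7: rhs = 0, matching y values: 0 (1 points).
  x = 8: rhs = 15, matching y values: none (0 points).
  x = 9: rhs = 2, matching y values: none (0 points).
  x = 10: rhs = 5, matching y values: 9, 10 (2 points).
  x = 11: rhs = 11, matching y values: 7, 12 (2 points).
  x = 12: rhs = 7, matching y values: 8, 11 (2 points).
  x = 13: rhs = 18, matching y values: none (0 points).
  x = 14: rhs = 12, matching y values: none (0 points).
  x = 15: rhs = 14, matching y values: none (0 points).
  x = 16: rhs = 11, matching y values: 7, 12 (2 points).
  x = 17: rhs = 9, matching y values: 3, 16 (2 points).
  x = 18: rhs = 14, matching y values: none (0 points).
Total affine count: 13.
Full point count |E(F_19)| = 13 + 1 = 14.
Hasse bound: |14 − (19+1)| = |-6| = 6 ≤ 2√19 ≈ 8.7178 ✓.


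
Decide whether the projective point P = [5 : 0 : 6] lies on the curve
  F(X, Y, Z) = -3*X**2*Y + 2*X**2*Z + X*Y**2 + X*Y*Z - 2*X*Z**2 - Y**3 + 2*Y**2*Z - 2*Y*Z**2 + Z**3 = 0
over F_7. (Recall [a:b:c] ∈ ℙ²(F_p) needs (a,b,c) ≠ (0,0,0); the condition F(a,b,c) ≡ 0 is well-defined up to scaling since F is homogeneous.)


F(5,0,6) ≡ 2 (mod 7); P is NOT on the curve.

Evaluate F(5, 0, 6) term-by-term (mod 7).
  -3*X**2*Y ↦ -3·25·0·1 = 0
  2*X**2*Z ↦ 2·25·1·6 = 300
  X*Y**2 ↦ 1·5·0·1 = 0
  X*Y*Z ↦ 1·5·0·6 = 0
  -2*X*Z**2 ↦ -2·5·1·36 = -360
  -Y**3 ↦ -1·1·0·1 = 0
  2*Y**2*Z ↦ 2·1·0·6 = 0
  -2*Y*Z**2 ↦ -2·1·0·36 = 0
  Z**3 ↦ 1·1·1·216 = 216
Sum: F(5, 0, 6) = (0) + (300) + (0) + (0) + (-360) + (0) + (0) + (0) + (216) = 156.
Reducing mod 7: 156 ≡ 2 (mod 7).
Since F(a, b, c) ≡ 2 ≠ 0 (mod 7), P does NOT lie on the curve.


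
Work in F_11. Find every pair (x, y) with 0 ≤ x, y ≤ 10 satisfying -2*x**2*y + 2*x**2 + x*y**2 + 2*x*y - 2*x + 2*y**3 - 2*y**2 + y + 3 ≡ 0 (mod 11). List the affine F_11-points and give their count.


Affine F_11-points: {(2, 5), (7, 1), (8, 3), (9, 3), (9, 5)}; count = 5.

For each of the 121 pairs (x, y) ∈ F_11², evaluate f(x, y) mod 11. Record the zeros.
  x = 0: [0↦3, 1↦4, 2↦2, 3↦9, 4↦4, 5↦10, 6↦6, 7↦4, 8↦5, 9↦10, 10↦9]  zeros at y ∈ ∅
  x = 1: [0↦3, 1↦5, 2↦6, 3↦7, 4↦9, 5↦2, 6↦9, 7↦9, 8↦3, 9↦3, 10↦10]  zeros at y ∈ ∅
  x = 2: [0↦7, 1↦6, 2↦6, 3↦8, 4↦2, 5↦0, 6↦3, 7↦1, 8↦6, 9↦8, 10↦8]  zeros at y ∈ {5}
  x = 3: [0↦4, 1↦7, 2↦2, 3↦1, 4↦5, 5↦4, 6↦10, 7↦2, 8↦3, 9↦3, 10↦3]  zeros at y ∈ ∅
  x = 4: [0↦5, 1↦8, 2↦5, 3↦8, 4↦7, 5↦3, 6↦8, 7↦1, 8↦5, 9↦10, 10↦6]  zeros at y ∈ ∅
  x = 5: [0↦10, 1↦9, 2↦4, 3↦7, 4↦8, 5↦8, 6↦8, 7↦9, 8↦1, 9↦7, 10↦6]  zeros at y ∈ ∅
  x = 6: [0↦8, 1↦10, 2↦10, 3↦9, 4↦8, 5↦8, 6↦10, 7↦4, 8↦2, 9↦5, 10↦3]  zeros at y ∈ ∅
  x = 7: [0↦10, 1↦0, 2↦1, 3↦3, 4↦7, 5↦3, 6↦3, 7↦8, 8↦8, 9↦4, 10↦8]  zeros at y ∈ {1}
  x = 8: [0↦5, 1↦1, 2↦10, 3↦0, 4↦5, 5↦4, 6↦9, 7↦10, 8↦8, 9↦4, 10↦10]  zeros at y ∈ {3}
  x = 9: [0↦4, 1↦2, 2↦4, 3↦0, 4↦2, 5↦0, 6↦6, 7↦10, 8↦2, 9↦5, 10↦9]  zeros at y ∈ {3, 5}
  x = 10: [0↦7, 1↦3, 2↦5, 3↦3, 4↦9, 5↦2, 6↦5, 7↦8, 8↦1, 9↦7, 10↦5]  zeros at y ∈ ∅
Collecting zeros: affine points = {(2, 5), (7, 1), (8, 3), (9, 3), (9, 5)}.
Total count |C(F_11)_aff| = 5.


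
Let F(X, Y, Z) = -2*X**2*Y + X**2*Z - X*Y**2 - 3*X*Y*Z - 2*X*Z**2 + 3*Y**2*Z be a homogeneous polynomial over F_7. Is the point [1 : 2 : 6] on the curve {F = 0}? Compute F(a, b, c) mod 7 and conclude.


F(1,2,6) ≡ 4 (mod 7); P is NOT on the curve.

Evaluate F(1, 2, 6) term-by-term (mod 7).
  -2*X**2*Y ↦ -2·1·2·1 = -4
  X**2*Z ↦ 1·1·1·6 = 6
  -X*Y**2 ↦ -1·1·4·1 = -4
  -3*X*Y*Z ↦ -3·1·2·6 = -36
  -2*X*Z**2 ↦ -2·1·1·36 = -72
  3*Y**2*Z ↦ 3·1·4·6 = 72
Sum: F(1, 2, 6) = (-4) + (6) + (-4) + (-36) + (-72) + (72) = -38.
Reducing mod 7: -38 ≡ 4 (mod 7).
Since F(a, b, c) ≡ 4 ≠ 0 (mod 7), P does NOT lie on the curve.


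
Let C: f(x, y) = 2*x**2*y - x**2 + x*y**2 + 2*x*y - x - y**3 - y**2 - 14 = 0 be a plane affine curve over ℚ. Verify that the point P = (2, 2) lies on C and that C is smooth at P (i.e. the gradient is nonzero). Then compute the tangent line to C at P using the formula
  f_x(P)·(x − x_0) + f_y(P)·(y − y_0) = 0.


Tangent line at P: 19*x + 4*y - 46 = 0.

Step 1: f(2, 2) = 0, so P lies on C.
Step 2: partial derivatives
  f_x(x, y) = 4*x*y - 2*x + y**2 + 2*y - 1, f_y(x, y) = 2*x**2 + 2*x*y + 2*x - 3*y**2 - 2*y.
  f_x(P) = 19, f_y(P) = 4 (gradient nonzero, so P is smooth).
Step 3: tangent line at P: 19·(x − 2) + 4·(y − 2) = 0.
Expanding: 19*x + 4*y - 46 = 0.


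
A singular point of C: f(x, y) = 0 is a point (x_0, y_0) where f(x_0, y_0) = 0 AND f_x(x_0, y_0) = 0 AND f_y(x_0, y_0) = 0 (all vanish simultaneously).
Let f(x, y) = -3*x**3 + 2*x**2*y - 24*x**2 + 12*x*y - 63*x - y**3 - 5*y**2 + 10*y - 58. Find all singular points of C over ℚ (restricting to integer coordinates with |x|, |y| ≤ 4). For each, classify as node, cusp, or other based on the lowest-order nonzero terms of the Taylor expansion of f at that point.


Singular points: {(-3, -2)}; classification: node.

Compute partial derivatives:
  f_x = -9*x**2 + 4*x*y - 48*x + 12*y - 63.
  f_y = 2*x**2 + 12*x - 3*y**2 - 10*y + 10.
Scan x_0 ∈ {−4, ..., 4}. For each x_0, f_y(x_0, y) is a polynomial in y; find its integer roots y ∈ {−4, ..., 4}, then test f_x and f at those candidates.
  x = -4: f_y(-4, y) = -3*y**2 - 10*y - 6; no integer root y with |y| ≤ 4.
  x = -3: f_y(-3, y) = -3*y**2 - 10*y - 8; vanishes at y ∈ {-2}. (-3, -2): f_x = 0, f = 0 — SINGULAR.
  x = -2: f_y(-2, y) = -3*y**2 - 10*y - 6; no integer root y with |y| ≤ 4.
  x = -1: f_y(-1, y) = -3*y**2 - 10*y; vanishes at y ∈ {0}. (-1, 0): f_x = -24 ≠ 0.
  x = 0: f_y(0, y) = -3*y**2 - 10*y + 10; no integer root y with |y| ≤ 4.
  x = 1: f_y(1, y) = -3*y**2 - 10*y + 24; no integer root y with |y| ≤ 4.
  x = 2: f_y(2, y) = -3*y**2 - 10*y + 42; no integer root y with |y| ≤ 4.
  x = 3: f_y(3, y) = -3*y**2 - 10*y + 64; no integer root y with |y| ≤ 4.
  x = 4: f_y(4, y) = -3*y**2 - 10*y + 90; no integer root y with |y| ≤ 4.
Only singular point on the grid: (-3, -2).
Classify: substitute x = -3 + u, y = -2 + v and expand: f = -3*u**3 + 2*u**2*v - u**2 - v**3 + v**2.
No constant or linear terms (consistent with a singular point). Quadratic part: -u**2 + v**2. Cubic part: -3*u**3 + 2*u**2*v - v**3.
The quadratic part v**2 - u**2 = (v − u)(v + u) splits into two distinct linear factors, so there are two distinct tangent lines y − -2 = ±(x − -3) — this is a node (ordinary double point).
Classification: node.


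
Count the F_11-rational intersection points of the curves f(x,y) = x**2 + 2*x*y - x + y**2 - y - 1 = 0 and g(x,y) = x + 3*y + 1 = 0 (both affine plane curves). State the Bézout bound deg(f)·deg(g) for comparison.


Common zeros: {(1, 3), (7, 1)}; count = 2; Bézout bound = 2.

deg(f) = 2, deg(g) = 1, so Bézout bound = 2.
Scan x ∈ F_11. For each x, list the y ∈ F_11 with f(x, y) ≡ 0 and those with g(x, y) ≡ 0 (mod 11); the common zeros in that column are the intersection.
  x = 0: f ≡ 0 at y ∈ {4, 8}; g ≡ 0 at y ∈ {7}; common: ∅.
  x = 1: f ≡ 0 at y ∈ {3, 7}; g ≡ 0 at y ∈ {3}; common: {3}.
  x = 2: f ≡ 0 at y ∈ {2, 6}; g ≡ 0 at y ∈ {10}; common: ∅.
  x = 3: f ≡ 0 at y ∈ {1, 5}; g ≡ 0 at y ∈ {6}; common: ∅.
  x = 4: f ≡ 0 at y ∈ {0, 4}; g ≡ 0 at y ∈ {2}; common: ∅.
  x = 5: f ≡ 0 at y ∈ {3, 10}; g ≡ 0 at y ∈ {9}; common: ∅.
  x = 6: f ≡ 0 at y ∈ {2, 9}; g ≡ 0 at y ∈ {5}; common: ∅.
  x = 7: f ≡ 0 at y ∈ {1, 8}; g ≡ 0 at y ∈ {1}; common: {1}.
  x = 8: f ≡ 0 at y ∈ {0, 7}; g ≡ 0 at y ∈ {8}; common: ∅.
  x = 9: f ≡ 0 at y ∈ {6, 10}; g ≡ 0 at y ∈ {4}; common: ∅.
  x = 10: f ≡ 0 at y ∈ {5, 9}; g ≡ 0 at y ∈ {0}; common: ∅.
Collecting: common zeros = {(1, 3), (7, 1)}, so the count is 2.
Comparison with the Bézout bound: 2 ≤ 2 = deg(f)·deg(g), as expected for curves with no common component (the bound is attained).


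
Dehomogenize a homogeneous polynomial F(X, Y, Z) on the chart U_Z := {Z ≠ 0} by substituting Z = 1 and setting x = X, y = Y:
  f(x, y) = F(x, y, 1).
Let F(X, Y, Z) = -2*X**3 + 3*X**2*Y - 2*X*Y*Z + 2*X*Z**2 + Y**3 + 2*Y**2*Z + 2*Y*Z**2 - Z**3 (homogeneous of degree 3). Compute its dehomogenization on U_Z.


f(x, y) = -2*x**3 + 3*x**2*y - 2*x*y + 2*x + y**3 + 2*y**2 + 2*y - 1

On U_Z we set Z = 1. Each monomial c·X^i·Y^j·Z^k in F becomes c·x^i·y^j·1^k = c·x^i·y^j.
Substituting Z = 1: F(X, Y, 1) = -2*x**3 + 3*x**2*y - 2*x*y + 2*x + y**3 + 2*y**2 + 2*y - 1.
Note: deg(f) ≤ deg(F) = 3; strict inequality happens when F is divisible by Z (lost terms).


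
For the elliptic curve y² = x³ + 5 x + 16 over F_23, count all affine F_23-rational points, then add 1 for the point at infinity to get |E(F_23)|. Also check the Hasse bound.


Affine points = {(0, 4), (0, 19), (3, 9), (3, 14), (4, 10), (4, 13), (6, 3), (6, 20), (7, 7), (7, 16), (8, 4), (8, 19), (9, 10), (9, 13), (10, 10), (10, 13), (13, 1), (13, 22), (14, 1), (14, 22), (15, 4), (15, 19), (16, 11), (16, 12), (17, 0), (18, 2), (18, 21), (19, 1), (19, 22)}; affine count = 29; |E(F_23)| = 30.

Discriminant check: Δ ∝ 4a³ + 27b² = 4·5³ + 27·16² = 4·125 + 27·256 ≡ 6 (mod 23). Nonzero ⇒ E is nonsingular.
For each x ∈ F_23, compute rhs = x³ + 5·x + 16 mod 23, then count y ∈ F_23 with y² ≡ rhs.
  x = 0: rhs = 16, matching y values: 4, 19 (2 points).
  x = 1: rhs = 22, matching y values: none (0 points).
  x = 2: rhs = 11, matching y values: none (0 points).
  x = 3: rhs = 12, matching y values: 9, 14 (2 points).
  x = 4: rhs = 8, matching y values: 10, 13 (2 points).
  x = 5: rhs = 5, matching y values: none (0 points).
  x = 6: rhs = 9, matching y values: 3, 20 (2 points).
  x = 7: rhs = 3, matching y values: 7, 16 (2 points).
  x = 8: rhs = 16, matching y values: 4, 19 (2 points).
  x = 9: rhs = 8, matching y values: 10, 13 (2 points).
  x = 10: rhs = 8, matching y values: 10, 13 (2 points).
  x = 11: rhs = 22, matching y values: none (0 points).
  x = 12: rhs = 10, matching y values: none (0 points).
  x = 13: rhs = 1, matching y values: 1, 22 (2 points).
  x = 14: rhs = 1, matching y values: 1, 22 (2 points).
  x = 15: rhs = 16, matching y values: 4, 19 (2 points).
  x = 16: rhs = 6, matching y values: 11, 12 (2 points).
  x = 17: rhs = 0, matching y values: 0 (1 points).
  x = 18: rhs = 4, matching y values: 2, 21 (2 points).
  x = 19: rhs = 1, matching y values: 1, 22 (2 points).
  x = 20: rhs = 20, matching y values: none (0 points).
  x = 21: rhs = 21, matching y values: none (0 points).
  x = 22: rhs = 10, matching y values: none (0 points).
Total affine count: 29.
Full point count |E(F_23)| = 29 + 1 = 30.
Hasse bound: |30 − (23+1)| = |6| = 6 ≤ 2√23 ≈ 9.5917 ✓.


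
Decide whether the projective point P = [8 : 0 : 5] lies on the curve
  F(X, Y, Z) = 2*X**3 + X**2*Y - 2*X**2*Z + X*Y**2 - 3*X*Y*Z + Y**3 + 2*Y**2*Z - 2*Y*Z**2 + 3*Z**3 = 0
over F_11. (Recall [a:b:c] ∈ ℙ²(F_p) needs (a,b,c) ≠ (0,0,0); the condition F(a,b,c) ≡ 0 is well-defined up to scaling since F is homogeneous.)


F(8,0,5) ≡ 0 (mod 11); P is on the curve.

Evaluate F(8, 0, 5) term-by-term (mod 11).
  2*X**3 ↦ 2·512·1·1 = 1024
  X**2*Y ↦ 1·64·0·1 = 0
  -2*X**2*Z ↦ -2·64·1·5 = -640
  X*Y**2 ↦ 1·8·0·1 = 0
  -3*X*Y*Z ↦ -3·8·0·5 = 0
  Y**3 ↦ 1·1·0·1 = 0
  2*Y**2*Z ↦ 2·1·0·5 = 0
  -2*Y*Z**2 ↦ -2·1·0·25 = 0
  3*Z**3 ↦ 3·1·1·125 = 375
Sum: F(8, 0, 5) = (1024) + (0) + (-640) + (0) + (0) + (0) + (0) + (0) + (375) = 759.
Reducing mod 11: 759 ≡ 0 (mod 11).
Since F(a, b, c) ≡ 0 (mod 11), P lies on the curve.


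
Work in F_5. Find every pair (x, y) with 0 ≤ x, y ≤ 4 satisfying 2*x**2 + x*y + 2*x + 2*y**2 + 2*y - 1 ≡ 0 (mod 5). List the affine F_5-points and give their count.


Affine F_5-points: {(1, 3), (3, 1), (3, 4), (4, 3), (4, 4)}; count = 5.

For each of the 25 pairs (x, y) ∈ F_5², evaluate f(x, y) mod 5. Record the zeros.
  x = 0: [0↦4, 1↦3, 2↦1, 3↦3, 4↦4]  zeros at y ∈ ∅
  x = 1: [0↦3, 1↦3, 2↦2, 3↦0, 4↦2]  zeros at y ∈ {3}
  x = 2: [0↦1, 1↦2, 2↦2, 3↦1, 4↦4]  zeros at y ∈ ∅
  x = 3: [0↦3, 1↦0, 2↦1, 3↦1, 4↦0]  zeros at y ∈ {1, 4}
  x = 4: [0↦4, 1↦2, 2↦4, 3↦0, 4↦0]  zeros at y ∈ {3, 4}
Collecting zeros: affine points = {(1, 3), (3, 1), (3, 4), (4, 3), (4, 4)}.
Total count |C(F_5)_aff| = 5.


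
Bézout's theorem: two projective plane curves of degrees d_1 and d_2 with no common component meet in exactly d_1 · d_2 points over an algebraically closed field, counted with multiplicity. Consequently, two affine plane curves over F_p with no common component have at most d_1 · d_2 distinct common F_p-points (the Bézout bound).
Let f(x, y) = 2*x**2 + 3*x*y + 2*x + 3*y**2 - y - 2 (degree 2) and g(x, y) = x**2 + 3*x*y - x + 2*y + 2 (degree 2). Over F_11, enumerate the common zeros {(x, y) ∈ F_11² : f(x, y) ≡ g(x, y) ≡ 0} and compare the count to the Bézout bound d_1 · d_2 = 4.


Common zeros: {(2, 5), (6, 5), (7, 0), (9, 2)}; count = 4; Bézout bound = 4.

deg(f) = 2, deg(g) = 2, so Bézout bound = 4.
Scan x ∈ F_11. For each x, list the y ∈ F_11 with f(x, y) ≡ 0 and those with g(x, y) ≡ 0 (mod 11); the common zeros in that column are the intersection.
  x = 0: f ≡ 0 at y ∈ {1, 3}; g ≡ 0 at y ∈ {10}; common: ∅.
  x = 1: f ≡ 0 at y ∈ ∅; g ≡ 0 at y ∈ {4}; common: ∅.
  x = 2: f ≡ 0 at y ∈ {5, 8}; g ≡ 0 at y ∈ {5}; common: {5}.
  x = 3: f ≡ 0 at y ∈ {0, 1}; g ≡ 0 at y ∈ ∅; common: ∅.
  x = 4: f ≡ 0 at y ∈ ∅; g ≡ 0 at y ∈ {10}; common: ∅.
  x = 5: f ≡ 0 at y ∈ ∅; g ≡ 0 at y ∈ {0}; common: ∅.
  x = 6: f ≡ 0 at y ∈ {4, 5}; g ≡ 0 at y ∈ {5}; common: {5}.
  x = 7: f ≡ 0 at y ∈ {0, 8}; g ≡ 0 at y ∈ {0}; common: {0}.
  x = 8: f ≡ 0 at y ∈ ∅; g ≡ 0 at y ∈ {2}; common: ∅.
  x = 9: f ≡ 0 at y ∈ {2, 4}; g ≡ 0 at y ∈ {2}; common: {2}.
  x = 10: f ≡ 0 at y ∈ ∅; g ≡ 0 at y ∈ {4}; common: ∅.
Collecting: common zeros = {(2, 5), (6, 5), (7, 0), (9, 2)}, so the count is 4.
Comparison with the Bézout bound: 4 ≤ 4 = deg(f)·deg(g), as expected for curves with no common component (the bound is attained).


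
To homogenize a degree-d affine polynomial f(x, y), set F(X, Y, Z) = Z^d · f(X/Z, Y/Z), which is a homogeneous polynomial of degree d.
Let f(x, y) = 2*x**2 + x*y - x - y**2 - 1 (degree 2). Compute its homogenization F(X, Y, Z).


F(X, Y, Z) = 2*X**2 + X*Y - X*Z - Y**2 - Z**2

deg(f) = 2.
Substitute x = X/Z, y = Y/Z into f, then multiply by Z^2.
  monomial 2·x^2·y^0 ↦ 2·X^2·Y^0·Z^0.
  monomial 1·x^1·y^1 ↦ 1·X^1·Y^1·Z^0.
  monomial -1·x^1·y^0 ↦ -1·X^1·Y^0·Z^1.
  monomial -1·x^0·y^2 ↦ -1·X^0·Y^2·Z^0.
  monomial -1·x^0·y^0 ↦ -1·X^0·Y^0·Z^2.
Collecting: F(X, Y, Z) = 2*X**2 + X*Y - X*Z - Y**2 - Z**2.


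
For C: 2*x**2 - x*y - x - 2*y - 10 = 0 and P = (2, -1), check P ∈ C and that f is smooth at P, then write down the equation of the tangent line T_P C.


Tangent line at P: 8*x - 4*y - 20 = 0.

Step 1: f(2, -1) = 0, so P lies on C.
Step 2: partial derivatives
  f_x(x, y) = 4*x - y - 1, f_y(x, y) = -x - 2.
  f_x(P) = 8, f_y(P) = -4 (gradient nonzero, so P is smooth).
Step 3: tangent line at P: 8·(x − 2) + -4·(y − -1) = 0.
Expanding: 8*x - 4*y - 20 = 0.


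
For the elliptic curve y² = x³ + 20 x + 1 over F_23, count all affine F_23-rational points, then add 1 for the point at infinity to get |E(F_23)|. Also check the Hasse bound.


Affine points = {(0, 1), (0, 22), (2, 7), (2, 16), (7, 1), (7, 22), (8, 11), (8, 12), (9, 6), (9, 17), (14, 9), (14, 14), (16, 1), (16, 22), (18, 11), (18, 12), (19, 8), (19, 15), (20, 11), (20, 12), (22, 7), (22, 16)}; affine count = 22; |E(F_23)| = 23.

Discriminant check: Δ ∝ 4a³ + 27b² = 4·20³ + 27·1² = 4·8000 + 27·1 ≡ 11 (mod 23). Nonzero ⇒ E is nonsingular.
For each x ∈ F_23, compute rhs = x³ + 20·x + 1 mod 23, then count y ∈ F_23 with y² ≡ rhs.
  x = 0: rhs = 1, matching y values: 1, 22 (2 points).
  x = 1: rhs = 22, matching y values: none (0 points).
  x = 2: rhs = 3, matching y values: 7, 16 (2 points).
  x = 3: rhs = 19, matching y values: none (0 points).
  x = 4: rhs = 7, matching y values: none (0 points).
  x = 5: rhs = 19, matching y values: none (0 points).
  x = 6: rhs = 15, matching y values: none (0 points).
  x = 7: rhs = 1, matching y values: 1, 22 (2 points).
  x = 8: rhs = 6, matching y values: 11, 12 (2 points).
  x = 9: rhs = 13, matching y values: 6, 17 (2 points).
  x = 10: rhs = 5, matching y values: none (0 points).
  x = 11: rhs = 11, matching y values: none (0 points).
  x = 12: rhs = 14, matching y values: none (0 points).
  x = 13: rhs = 20, matching y values: none (0 points).
  x = 14: rhs = 12, matching y values: 9, 14 (2 points).
  x = 15: rhs = 19, matching y values: none (0 points).
  x = 16: rhs = 1, matching y values: 1, 22 (2 points).
  x = 17: rhs = 10, matching y values: none (0 points).
  x = 18: rhs = 6, matching y values: 11, 12 (2 points).
  x = 19: rhs = 18, matching y values: 8, 15 (2 points).
  x = 20: rhs = 6, matching y values: 11, 12 (2 points).
  x = 21: rhs = 22, matching y values: none (0 points).
  x = 22: rhs = 3, matching y values: 7, 16 (2 points).
Total affine count: 22.
Full point count |E(F_23)| = 22 + 1 = 23.
Hasse bound: |23 − (23+1)| = |-1| = 1 ≤ 2√23 ≈ 9.5917 ✓.


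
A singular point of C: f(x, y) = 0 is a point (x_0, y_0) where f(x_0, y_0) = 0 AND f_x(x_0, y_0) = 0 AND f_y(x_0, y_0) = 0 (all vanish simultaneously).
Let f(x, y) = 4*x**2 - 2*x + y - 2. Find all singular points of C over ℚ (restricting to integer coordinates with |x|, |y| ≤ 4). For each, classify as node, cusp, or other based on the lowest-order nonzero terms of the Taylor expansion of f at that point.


No singular points in the scanned grid; C is smooth there.

Compute partial derivatives:
  f_x = 8*x - 2.
  f_y = 1.
f_y = 1 is a nonzero constant, so f_y never vanishes: no point (x, y) can satisfy f = f_x = f_y = 0. In particular no (x, y) ∈ {−4, ..., 4}² is singular; the curve is smooth.


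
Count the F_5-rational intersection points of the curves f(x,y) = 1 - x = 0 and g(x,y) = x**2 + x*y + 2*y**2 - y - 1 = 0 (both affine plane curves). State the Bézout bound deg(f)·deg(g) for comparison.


Common zeros: {(1, 0)}; count = 1; Bézout bound = 2.

deg(f) = 1, deg(g) = 2, so Bézout bound = 2.
Scan x ∈ F_5. For each x, list the y ∈ F_5 with f(x, y) ≡ 0 and those with g(x, y) ≡ 0 (mod 5); the common zeros in that column are the intersection.
  x = 0: f ≡ 0 at y ∈ ∅; g ≡ 0 at y ∈ {1, 2}; common: ∅.
  x = 1: f ≡ 0 at y ∈ {0, 1, 2, 3, 4}; g ≡ 0 at y ∈ {0}; common: {0}.
  x = 2: f ≡ 0 at y ∈ ∅; g ≡ 0 at y ∈ ∅; common: ∅.
  x = 3: f ≡ 0 at y ∈ ∅; g ≡ 0 at y ∈ {2}; common: ∅.
  x = 4: f ≡ 0 at y ∈ ∅; g ≡ 0 at y ∈ {0, 1}; common: ∅.
Collecting: common zeros = {(1, 0)}, so the count is 1.
Comparison with the Bézout bound: 1 ≤ 2 = deg(f)·deg(g), as expected for curves with no common component (the affine F_5-count falls short of the bound because intersections may lie at infinity, over extension fields, or carry multiplicity).
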